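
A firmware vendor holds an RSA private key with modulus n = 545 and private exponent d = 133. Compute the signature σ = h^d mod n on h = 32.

272

Squares mod 545: h^1≡32, h^2≡479, h^4≡541, h^8≡16, h^16≡256, h^32≡136, h^64≡511, h^128≡66
133 = 128 + 4 + 1, so h^133 ≡ 66·541·32 ≡ 272 (mod 545)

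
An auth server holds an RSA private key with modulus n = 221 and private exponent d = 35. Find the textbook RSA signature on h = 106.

h^2 ≡ 106^2 = 11236 ≡ 186
h^4 ≡ 186^2 = 34596 ≡ 120
h^8 ≡ 120^2 = 14400 ≡ 35
h^16 ≡ 35^2 = 1225 ≡ 120
h^32 ≡ 120^2 = 14400 ≡ 35
35 = 32 + 2 + 1, so h^35 ≡ 35·186·106 ≡ 98 (mod 221)

98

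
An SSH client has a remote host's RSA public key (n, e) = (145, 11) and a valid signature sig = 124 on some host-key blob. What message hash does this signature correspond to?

119

sig^2 ≡ 124^2 = 15376 ≡ 6
sig^4 ≡ 6^2 = 36
sig^8 ≡ 36^2 = 1296 ≡ 136
11 = 8 + 2 + 1, so sig^11 ≡ 136·6·124 ≡ 119 (mod 145)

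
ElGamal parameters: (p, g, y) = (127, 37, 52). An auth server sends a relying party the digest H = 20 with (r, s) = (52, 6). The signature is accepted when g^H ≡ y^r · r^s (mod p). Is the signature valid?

valid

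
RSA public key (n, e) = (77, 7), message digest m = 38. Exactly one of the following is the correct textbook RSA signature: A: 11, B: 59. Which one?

Candidate A: 11^2 = 121 ≡ 44; 11^4 ≡ 44^2 = 1936 ≡ 11; 7 = 4 + 2 + 1, so 11^7 ≡ 11·44·11 ≡ 11 (mod 77)
Candidate B: 59^2 = 3481 ≡ 16; 59^4 ≡ 16^2 = 256 ≡ 25; 7 = 4 + 2 + 1, so 59^7 ≡ 25·16·59 ≡ 38 (mod 77)
  → matches m = 38

B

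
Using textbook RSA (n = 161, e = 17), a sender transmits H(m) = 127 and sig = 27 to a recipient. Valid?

sig^17 mod 161 = 48
sig^17 mod 161 = 48, but H(m) = 127.

no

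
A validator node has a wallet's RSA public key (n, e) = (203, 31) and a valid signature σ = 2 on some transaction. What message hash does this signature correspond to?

37

σ^2 ≡ 2^2 = 4
σ^4 ≡ 4^2 = 16
σ^8 ≡ 16^2 = 256 ≡ 53
σ^16 ≡ 53^2 = 2809 ≡ 170
31 = 16 + 8 + 4 + 2 + 1, so σ^31 ≡ 170·53·16·4·2 ≡ 37 (mod 203)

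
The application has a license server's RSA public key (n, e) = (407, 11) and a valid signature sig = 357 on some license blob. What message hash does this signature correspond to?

170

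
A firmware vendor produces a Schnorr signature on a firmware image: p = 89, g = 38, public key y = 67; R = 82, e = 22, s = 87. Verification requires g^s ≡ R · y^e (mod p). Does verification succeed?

passes

g^s mod p:
38^2 = 1444 ≡ 20
38^4 ≡ 20^2 = 400 ≡ 44
38^8 ≡ 44^2 = 1936 ≡ 67
38^16 ≡ 67^2 = 4489 ≡ 39
38^32 ≡ 39^2 = 1521 ≡ 8
38^64 ≡ 8^2 = 64
87 = 64 + 16 + 4 + 2 + 1, so 38^87 ≡ 64·39·44·20·38 ≡ 82 (mod 89)
R · y^e mod p:
67^2 = 4489 ≡ 39
67^4 ≡ 39^2 = 1521 ≡ 8
67^8 ≡ 8^2 = 64
67^16 ≡ 64^2 = 4096 ≡ 2
22 = 16 + 4 + 2, so 67^22 ≡ 2·8·39 ≡ 1 (mod 89)
82·1 = 82 ≡ 82 (mod 89)
82 ≡ 82 (mod 89); signature holds.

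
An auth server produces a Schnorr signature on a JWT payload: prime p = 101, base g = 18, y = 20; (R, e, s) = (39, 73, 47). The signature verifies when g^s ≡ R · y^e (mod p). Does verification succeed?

g^s mod p:
Squares mod 101: 18^1≡18, 18^2≡21, 18^4≡37, 18^8≡56, 18^16≡5, 18^32≡25
47 = 32 + 8 + 4 + 2 + 1, so 18^47 ≡ 25·56·37·21·18 ≡ 35 (mod 101)
R · y^e mod p:
Squares mod 101: 20^1≡20, 20^2≡97, 20^4≡16, 20^8≡54, 20^16≡88, 20^32≡68, 20^64≡79
73 = 64 + 8 + 1, so 20^73 ≡ 79·54·20 ≡ 76 (mod 101)
39·76 = 2964 ≡ 35 (mod 101)
35 ≡ 35 (mod 101); signature holds.

passes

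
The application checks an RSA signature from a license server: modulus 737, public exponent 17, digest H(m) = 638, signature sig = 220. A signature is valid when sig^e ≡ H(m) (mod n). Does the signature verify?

verifies

Squares mod 737: sig^1≡220, sig^2≡495, sig^4≡341, sig^8≡572, sig^16≡693
17 = 16 + 1, so sig^17 ≡ 693·220 ≡ 638 (mod 737)
sig^17 mod 737 = 638 matches H(m).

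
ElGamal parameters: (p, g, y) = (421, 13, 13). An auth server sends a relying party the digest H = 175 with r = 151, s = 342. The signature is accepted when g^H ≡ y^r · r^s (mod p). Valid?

Left side g^H mod p:
Squares mod 421: 13^1≡13, 13^2≡169, 13^4≡354, 13^8≡279, 13^16≡377, 13^32≡252, 13^64≡354, 13^128≡279
175 = 128 + 32 + 8 + 4 + 2 + 1, so 13^175 ≡ 279·252·279·354·169·13 ≡ 29 (mod 421)
Right side y^r · r^s mod p:
Squares mod 421: 13^1≡13, 13^2≡169, 13^4≡354, 13^8≡279, 13^16≡377, 13^32≡252, 13^64≡354, 13^128≡279
151 = 128 + 16 + 4 + 2 + 1, so 13^151 ≡ 279·377·354·169·13 ≡ 408 (mod 421)
Squares mod 421: 151^1≡151, 151^2≡67, 151^4≡279, 151^8≡377, 151^16≡252, 151^32≡354, 151^64≡279, 151^128≡377, 151^256≡252
342 = 256 + 64 + 16 + 4 + 2, so 151^342 ≡ 252·279·252·279·67 ≡ 67 (mod 421)
408·67 = 27336 ≡ 392 (mod 421)
29 ≠ 392, so verification fails.

no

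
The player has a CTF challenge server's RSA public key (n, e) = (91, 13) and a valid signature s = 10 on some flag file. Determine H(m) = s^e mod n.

s^2 ≡ 10^2 = 100 ≡ 9
s^4 ≡ 9^2 = 81
s^8 ≡ 81^2 = 6561 ≡ 9
13 = 8 + 4 + 1, so s^13 ≡ 9·81·10 ≡ 10 (mod 91)

10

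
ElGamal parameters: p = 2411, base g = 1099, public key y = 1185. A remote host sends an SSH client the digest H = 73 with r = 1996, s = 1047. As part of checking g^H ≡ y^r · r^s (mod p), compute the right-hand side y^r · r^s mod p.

1185^1996 mod 2411 = 787
1996^1047 mod 2411 = 1122
y^r · r^s ≡ 787·1122 = 883014 ≡ 588 (mod 2411)

588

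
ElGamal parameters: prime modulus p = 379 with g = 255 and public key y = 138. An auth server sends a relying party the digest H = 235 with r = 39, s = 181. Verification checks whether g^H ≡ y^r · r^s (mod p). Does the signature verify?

Left side g^H mod p:
255^2 = 65025 ≡ 216
255^4 ≡ 216^2 = 46656 ≡ 39
255^8 ≡ 39^2 = 1521 ≡ 5
255^16 ≡ 5^2 = 25
255^32 ≡ 25^2 = 625 ≡ 246
255^64 ≡ 246^2 = 60516 ≡ 255
255^128 ≡ 255^2 = 65025 ≡ 216
235 = 128 + 64 + 32 + 8 + 2 + 1, so 255^235 ≡ 216·255·246·5·216·255 ≡ 39 (mod 379)
Right side y^r · r^s mod p:
138^2 = 19044 ≡ 94
138^4 ≡ 94^2 = 8836 ≡ 119
138^8 ≡ 119^2 = 14161 ≡ 138
138^16 ≡ 138^2 = 19044 ≡ 94
138^32 ≡ 94^2 = 8836 ≡ 119
39 = 32 + 4 + 2 + 1, so 138^39 ≡ 119·119·94·138 ≡ 119 (mod 379)
39^2 = 1521 ≡ 5
39^4 ≡ 5^2 = 25
39^8 ≡ 25^2 = 625 ≡ 246
39^16 ≡ 246^2 = 60516 ≡ 255
39^32 ≡ 255^2 = 65025 ≡ 216
39^64 ≡ 216^2 = 46656 ≡ 39
39^128 ≡ 39^2 = 1521 ≡ 5
181 = 128 + 32 + 16 + 4 + 1, so 39^181 ≡ 5·216·255·25·39 ≡ 322 (mod 379)
119·322 = 38318 ≡ 39 (mod 379)
39 ≡ 39 (mod 379), so the signature is genuine.

verifies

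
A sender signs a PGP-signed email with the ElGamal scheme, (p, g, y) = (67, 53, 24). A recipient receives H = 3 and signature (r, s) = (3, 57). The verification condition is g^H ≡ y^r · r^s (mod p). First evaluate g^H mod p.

3

Squares mod 67: 53^1≡53, 53^2≡62
3 = 2 + 1, so 53^3 ≡ 62·53 ≡ 3 (mod 67)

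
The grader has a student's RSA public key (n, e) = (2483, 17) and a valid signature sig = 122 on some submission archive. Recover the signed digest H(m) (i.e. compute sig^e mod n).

1760

sig^2 ≡ 122^2 = 14884 ≡ 2469
sig^4 ≡ 2469^2 = 6095961 ≡ 196
sig^8 ≡ 196^2 = 38416 ≡ 1171
sig^16 ≡ 1171^2 = 1371241 ≡ 625
17 = 16 + 1, so sig^17 ≡ 625·122 ≡ 1760 (mod 2483)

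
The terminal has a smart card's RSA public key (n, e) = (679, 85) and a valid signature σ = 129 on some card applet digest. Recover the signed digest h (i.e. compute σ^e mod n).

σ^2 ≡ 129^2 = 16641 ≡ 345
σ^4 ≡ 345^2 = 119025 ≡ 200
σ^8 ≡ 200^2 = 40000 ≡ 618
σ^16 ≡ 618^2 = 381924 ≡ 326
σ^32 ≡ 326^2 = 106276 ≡ 352
σ^64 ≡ 352^2 = 123904 ≡ 326
85 = 64 + 16 + 4 + 1, so σ^85 ≡ 326·326·200·129 ≡ 654 (mod 679)

654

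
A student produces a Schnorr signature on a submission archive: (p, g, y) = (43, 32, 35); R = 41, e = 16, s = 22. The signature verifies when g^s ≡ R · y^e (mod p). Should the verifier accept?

reject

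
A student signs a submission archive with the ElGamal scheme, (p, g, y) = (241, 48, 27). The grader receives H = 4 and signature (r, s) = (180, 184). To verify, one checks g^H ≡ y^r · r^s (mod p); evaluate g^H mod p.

150

48^2 = 2304 ≡ 135
48^4 ≡ 135^2 = 18225 ≡ 150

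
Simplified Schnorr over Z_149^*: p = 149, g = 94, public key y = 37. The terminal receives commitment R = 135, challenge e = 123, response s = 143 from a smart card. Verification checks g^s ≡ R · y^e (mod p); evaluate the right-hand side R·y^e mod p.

Squares mod 149: 37^1≡37, 37^2≡28, 37^4≡39, 37^8≡31, 37^16≡67, 37^32≡19, 37^64≡63
123 = 64 + 32 + 16 + 8 + 2 + 1, so 37^123 ≡ 63·19·67·31·28·37 ≡ 17 (mod 149)
R · y^e ≡ 135·17 = 2295 ≡ 60 (mod 149)

60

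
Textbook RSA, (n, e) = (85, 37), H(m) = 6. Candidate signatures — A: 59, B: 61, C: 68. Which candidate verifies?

B

Candidate A: 59^37 mod 85 = 9
Candidate B: 61^37 mod 85 = 6
  → matches H(m) = 6
Candidate C: 68^37 mod 85 = 68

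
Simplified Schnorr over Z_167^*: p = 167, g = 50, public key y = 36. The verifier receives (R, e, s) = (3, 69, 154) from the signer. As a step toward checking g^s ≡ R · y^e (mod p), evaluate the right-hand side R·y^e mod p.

36^2 = 1296 ≡ 127
36^4 ≡ 127^2 = 16129 ≡ 97
36^8 ≡ 97^2 = 9409 ≡ 57
36^16 ≡ 57^2 = 3249 ≡ 76
36^32 ≡ 76^2 = 5776 ≡ 98
36^64 ≡ 98^2 = 9604 ≡ 85
69 = 64 + 4 + 1, so 36^69 ≡ 85·97·36 ≡ 61 (mod 167)
R · y^e ≡ 3·61 = 183 ≡ 16 (mod 167)

16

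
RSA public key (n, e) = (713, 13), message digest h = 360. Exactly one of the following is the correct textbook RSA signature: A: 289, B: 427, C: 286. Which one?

C

Candidate A: Squares mod 713: 289^1≡289, 289^2≡100, 289^4≡18, 289^8≡324; 13 = 8 + 4 + 1, so 289^13 ≡ 324·18·289 ≡ 629 (mod 713)
Candidate B: Squares mod 713: 427^1≡427, 427^2≡514, 427^4≡386, 427^8≡692; 13 = 8 + 4 + 1, so 427^13 ≡ 692·386·427 ≡ 353 (mod 713)
Candidate C: Squares mod 713: 286^1≡286, 286^2≡514, 286^4≡386, 286^8≡692; 13 = 8 + 4 + 1, so 286^13 ≡ 692·386·286 ≡ 360 (mod 713)
  → matches h = 360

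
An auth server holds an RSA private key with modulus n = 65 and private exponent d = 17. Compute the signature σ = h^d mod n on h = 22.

42

h^2 ≡ 22^2 = 484 ≡ 29
h^4 ≡ 29^2 = 841 ≡ 61
h^8 ≡ 61^2 = 3721 ≡ 16
h^16 ≡ 16^2 = 256 ≡ 61
17 = 16 + 1, so h^17 ≡ 61·22 ≡ 42 (mod 65)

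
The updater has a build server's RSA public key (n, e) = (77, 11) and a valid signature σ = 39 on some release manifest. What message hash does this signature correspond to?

σ^2 ≡ 39^2 = 1521 ≡ 58
σ^4 ≡ 58^2 = 3364 ≡ 53
σ^8 ≡ 53^2 = 2809 ≡ 37
11 = 8 + 2 + 1, so σ^11 ≡ 37·58·39 ≡ 72 (mod 77)

72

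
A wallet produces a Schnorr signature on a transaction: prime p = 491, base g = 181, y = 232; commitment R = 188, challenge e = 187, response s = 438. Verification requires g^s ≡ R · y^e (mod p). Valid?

no

g^s mod p:
Squares mod 491: 181^1≡181, 181^2≡355, 181^4≡329, 181^8≡221, 181^16≡232, 181^32≡305, 181^64≡226, 181^128≡12, 181^256≡144
438 = 256 + 128 + 32 + 16 + 4 + 2, so 181^438 ≡ 144·12·305·232·329·355 ≡ 363 (mod 491)
R · y^e mod p:
Squares mod 491: 232^1≡232, 232^2≡305, 232^4≡226, 232^8≡12, 232^16≡144, 232^32≡114, 232^64≡230, 232^128≡363
187 = 128 + 32 + 16 + 8 + 2 + 1, so 232^187 ≡ 363·114·144·12·305·232 ≡ 257 (mod 491)
188·257 = 48316 ≡ 198 (mod 491)
363 ≠ 198; the check fails.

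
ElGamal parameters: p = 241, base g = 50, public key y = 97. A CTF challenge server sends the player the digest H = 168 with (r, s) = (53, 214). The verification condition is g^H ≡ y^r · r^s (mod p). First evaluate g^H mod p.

50^2 = 2500 ≡ 90
50^4 ≡ 90^2 = 8100 ≡ 147
50^8 ≡ 147^2 = 21609 ≡ 160
50^16 ≡ 160^2 = 25600 ≡ 54
50^32 ≡ 54^2 = 2916 ≡ 24
50^64 ≡ 24^2 = 576 ≡ 94
50^128 ≡ 94^2 = 8836 ≡ 160
168 = 128 + 32 + 8, so 50^168 ≡ 160·24·160 ≡ 91 (mod 241)

91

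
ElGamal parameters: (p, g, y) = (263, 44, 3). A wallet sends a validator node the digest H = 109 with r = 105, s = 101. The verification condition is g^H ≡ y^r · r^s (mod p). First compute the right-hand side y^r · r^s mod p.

78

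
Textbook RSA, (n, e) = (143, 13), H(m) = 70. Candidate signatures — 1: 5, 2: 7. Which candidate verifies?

1

Candidate 1: 5^2 = 25; 5^4 ≡ 25^2 = 625 ≡ 53; 5^8 ≡ 53^2 = 2809 ≡ 92; 13 = 8 + 4 + 1, so 5^13 ≡ 92·53·5 ≡ 70 (mod 143)
  → matches H(m) = 70
Candidate 2: 7^2 = 49; 7^4 ≡ 49^2 = 2401 ≡ 113; 7^8 ≡ 113^2 = 12769 ≡ 42; 13 = 8 + 4 + 1, so 7^13 ≡ 42·113·7 ≡ 46 (mod 143)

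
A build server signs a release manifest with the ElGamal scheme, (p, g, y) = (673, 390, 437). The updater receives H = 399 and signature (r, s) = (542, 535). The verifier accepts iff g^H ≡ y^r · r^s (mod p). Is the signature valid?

valid

Left side g^H mod p:
Squares mod 673: 390^1≡390, 390^2≡2, 390^4≡4, 390^8≡16, 390^16≡256, 390^32≡255, 390^64≡417, 390^128≡255, 390^256≡417
399 = 256 + 128 + 8 + 4 + 2 + 1, so 390^399 ≡ 417·255·16·4·2·390 ≡ 118 (mod 673)
Right side y^r · r^s mod p:
Squares mod 673: 437^1≡437, 437^2≡510, 437^4≡322, 437^8≡42, 437^16≡418, 437^32≡417, 437^64≡255, 437^128≡417, 437^256≡255, 437^512≡417
542 = 512 + 16 + 8 + 4 + 2, so 437^542 ≡ 417·418·42·322·510 ≡ 337 (mod 673)
Squares mod 673: 542^1≡542, 542^2≡336, 542^4≡505, 542^8≡631, 542^16≡418, 542^32≡417, 542^64≡255, 542^128≡417, 542^256≡255, 542^512≡417
535 = 512 + 16 + 4 + 2 + 1, so 542^535 ≡ 417·418·505·336·542 ≡ 236 (mod 673)
337·236 = 79532 ≡ 118 (mod 673)
118 ≡ 118 (mod 673), so the signature is genuine.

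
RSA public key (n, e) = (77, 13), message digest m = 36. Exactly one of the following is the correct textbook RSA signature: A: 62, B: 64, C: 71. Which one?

B

Candidate A: Squares mod 77: 62^1≡62, 62^2≡71, 62^4≡36, 62^8≡64; 13 = 8 + 4 + 1, so 62^13 ≡ 64·36·62 ≡ 13 (mod 77)
Candidate B: Squares mod 77: 64^1≡64, 64^2≡15, 64^4≡71, 64^8≡36; 13 = 8 + 4 + 1, so 64^13 ≡ 36·71·64 ≡ 36 (mod 77)
  → matches m = 36
Candidate C: Squares mod 77: 71^1≡71, 71^2≡36, 71^4≡64, 71^8≡15; 13 = 8 + 4 + 1, so 71^13 ≡ 15·64·71 ≡ 15 (mod 77)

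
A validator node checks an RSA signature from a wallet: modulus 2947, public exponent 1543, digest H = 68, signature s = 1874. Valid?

yes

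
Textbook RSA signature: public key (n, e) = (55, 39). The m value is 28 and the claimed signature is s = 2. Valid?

yes

Squares mod 55: s^1≡2, s^2≡4, s^4≡16, s^8≡36, s^16≡31, s^32≡26
39 = 32 + 4 + 2 + 1, so s^39 ≡ 26·16·4·2 ≡ 28 (mod 55)
28 = m, so the signature checks out.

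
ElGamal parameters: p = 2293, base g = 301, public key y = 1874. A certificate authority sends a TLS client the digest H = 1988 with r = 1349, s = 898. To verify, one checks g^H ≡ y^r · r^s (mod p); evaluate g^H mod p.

231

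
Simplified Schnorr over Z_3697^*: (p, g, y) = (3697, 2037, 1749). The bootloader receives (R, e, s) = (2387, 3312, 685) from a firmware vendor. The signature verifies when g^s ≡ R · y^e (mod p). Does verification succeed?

passes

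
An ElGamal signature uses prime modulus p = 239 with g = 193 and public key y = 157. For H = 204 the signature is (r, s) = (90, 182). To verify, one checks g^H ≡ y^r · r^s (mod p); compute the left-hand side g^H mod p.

Squares mod 239: 193^1≡193, 193^2≡204, 193^4≡30, 193^8≡183, 193^16≡29, 193^32≡124, 193^64≡80, 193^128≡186
204 = 128 + 64 + 8 + 4, so 193^204 ≡ 186·80·183·30 ≡ 44 (mod 239)

44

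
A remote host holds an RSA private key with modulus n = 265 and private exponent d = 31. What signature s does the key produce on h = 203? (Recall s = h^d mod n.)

152

h^31 mod 265 = 152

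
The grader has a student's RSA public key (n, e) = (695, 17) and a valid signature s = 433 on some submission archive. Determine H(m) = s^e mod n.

208

s^2 ≡ 433^2 = 187489 ≡ 534
s^4 ≡ 534^2 = 285156 ≡ 206
s^8 ≡ 206^2 = 42436 ≡ 41
s^16 ≡ 41^2 = 1681 ≡ 291
17 = 16 + 1, so s^17 ≡ 291·433 ≡ 208 (mod 695)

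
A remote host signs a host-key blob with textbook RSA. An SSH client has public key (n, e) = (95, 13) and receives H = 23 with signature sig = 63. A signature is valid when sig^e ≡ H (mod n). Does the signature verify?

sig^2 ≡ 63^2 = 3969 ≡ 74
sig^4 ≡ 74^2 = 5476 ≡ 61
sig^8 ≡ 61^2 = 3721 ≡ 16
13 = 8 + 4 + 1, so sig^13 ≡ 16·61·63 ≡ 23 (mod 95)
sig^13 mod 95 = 23 matches H.

verifies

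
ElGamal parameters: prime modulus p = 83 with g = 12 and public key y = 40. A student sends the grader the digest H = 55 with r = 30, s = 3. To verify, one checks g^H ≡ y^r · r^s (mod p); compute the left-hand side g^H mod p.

27

Squares mod 83: 12^1≡12, 12^2≡61, 12^4≡69, 12^8≡30, 12^16≡70, 12^32≡3
55 = 32 + 16 + 4 + 2 + 1, so 12^55 ≡ 3·70·69·61·12 ≡ 27 (mod 83)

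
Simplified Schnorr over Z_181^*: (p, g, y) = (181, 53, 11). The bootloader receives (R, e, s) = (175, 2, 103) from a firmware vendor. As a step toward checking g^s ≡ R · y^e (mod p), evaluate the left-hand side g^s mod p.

179

Squares mod 181: 53^1≡53, 53^2≡94, 53^4≡148, 53^8≡3, 53^16≡9, 53^32≡81, 53^64≡45
103 = 64 + 32 + 4 + 2 + 1, so 53^103 ≡ 45·81·148·94·53 ≡ 179 (mod 181)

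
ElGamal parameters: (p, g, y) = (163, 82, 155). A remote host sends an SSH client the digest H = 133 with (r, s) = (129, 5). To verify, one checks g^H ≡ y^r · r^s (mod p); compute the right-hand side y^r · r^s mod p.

155^2 = 24025 ≡ 64
155^4 ≡ 64^2 = 4096 ≡ 21
155^8 ≡ 21^2 = 441 ≡ 115
155^16 ≡ 115^2 = 13225 ≡ 22
155^32 ≡ 22^2 = 484 ≡ 158
155^64 ≡ 158^2 = 24964 ≡ 25
155^128 ≡ 25^2 = 625 ≡ 136
129 = 128 + 1, so 155^129 ≡ 136·155 ≡ 53 (mod 163)
129^2 = 16641 ≡ 15
129^4 ≡ 15^2 = 225 ≡ 62
5 = 4 + 1, so 129^5 ≡ 62·129 ≡ 11 (mod 163)
y^r · r^s ≡ 53·11 = 583 ≡ 94 (mod 163)

94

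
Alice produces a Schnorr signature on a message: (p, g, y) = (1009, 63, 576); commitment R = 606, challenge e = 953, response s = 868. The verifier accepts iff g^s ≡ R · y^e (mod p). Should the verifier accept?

accept

g^s mod p:
Squares mod 1009: 63^1≡63, 63^2≡942, 63^4≡453, 63^8≡382, 63^16≡628, 63^32≡874, 63^64≡63, 63^128≡942, 63^256≡453, 63^512≡382
868 = 512 + 256 + 64 + 32 + 4, so 63^868 ≡ 382·453·63·874·453 ≡ 506 (mod 1009)
R · y^e mod p:
Squares mod 1009: 576^1≡576, 576^2≡824, 576^4≡928, 576^8≡507, 576^16≡763, 576^32≡985, 576^64≡576, 576^128≡824, 576^256≡928, 576^512≡507
953 = 512 + 256 + 128 + 32 + 16 + 8 + 1, so 576^953 ≡ 507·928·824·985·763·507·576 ≡ 507 (mod 1009)
606·507 = 307242 ≡ 506 (mod 1009)
506 ≡ 506 (mod 1009); signature holds.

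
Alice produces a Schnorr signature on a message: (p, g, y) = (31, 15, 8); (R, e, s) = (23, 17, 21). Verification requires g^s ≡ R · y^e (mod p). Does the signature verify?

verifies

g^s mod p:
15^2 = 225 ≡ 8
15^4 ≡ 8^2 = 64 ≡ 2
15^8 ≡ 2^2 = 4
15^16 ≡ 4^2 = 16
21 = 16 + 4 + 1, so 15^21 ≡ 16·2·15 ≡ 15 (mod 31)
R · y^e mod p:
8^2 = 64 ≡ 2
8^4 ≡ 2^2 = 4
8^8 ≡ 4^2 = 16
8^16 ≡ 16^2 = 256 ≡ 8
17 = 16 + 1, so 8^17 ≡ 8·8 ≡ 2 (mod 31)
23·2 = 46 ≡ 15 (mod 31)
15 ≡ 15 (mod 31); signature holds.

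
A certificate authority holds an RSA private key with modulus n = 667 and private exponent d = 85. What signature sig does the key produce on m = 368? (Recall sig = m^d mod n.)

368

Squares mod 667: m^1≡368, m^2≡23, m^4≡529, m^8≡368, m^16≡23, m^32≡529, m^64≡368
85 = 64 + 16 + 4 + 1, so m^85 ≡ 368·23·529·368 ≡ 368 (mod 667)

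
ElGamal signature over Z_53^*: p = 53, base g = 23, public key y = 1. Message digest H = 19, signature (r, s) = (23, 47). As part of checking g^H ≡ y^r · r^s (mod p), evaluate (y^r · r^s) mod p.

1^2 = 1
1^4 ≡ 1^2 = 1
1^8 ≡ 1^2 = 1
1^16 ≡ 1^2 = 1
23 = 16 + 4 + 2 + 1, so 1^23 ≡ 1·1·1·1 ≡ 1 (mod 53)
23^2 = 529 ≡ 52
23^4 ≡ 52^2 = 2704 ≡ 1
23^8 ≡ 1^2 = 1
23^16 ≡ 1^2 = 1
23^32 ≡ 1^2 = 1
47 = 32 + 8 + 4 + 2 + 1, so 23^47 ≡ 1·1·1·52·23 ≡ 30 (mod 53)
y^r · r^s ≡ 1·30 = 30 ≡ 30 (mod 53)

30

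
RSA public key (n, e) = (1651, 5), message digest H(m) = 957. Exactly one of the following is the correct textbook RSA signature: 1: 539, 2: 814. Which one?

Candidate 1: 539^2 = 290521 ≡ 1596; 539^4 ≡ 1596^2 = 2547216 ≡ 1374; 5 = 4 + 1, so 539^5 ≡ 1374·539 ≡ 938 (mod 1651)
Candidate 2: 814^2 = 662596 ≡ 545; 814^4 ≡ 545^2 = 297025 ≡ 1496; 5 = 4 + 1, so 814^5 ≡ 1496·814 ≡ 957 (mod 1651)
  → matches H(m) = 957

2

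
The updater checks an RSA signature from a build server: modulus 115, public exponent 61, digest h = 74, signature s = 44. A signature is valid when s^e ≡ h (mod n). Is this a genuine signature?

genuine

s^2 ≡ 44^2 = 1936 ≡ 96
s^4 ≡ 96^2 = 9216 ≡ 16
s^8 ≡ 16^2 = 256 ≡ 26
s^16 ≡ 26^2 = 676 ≡ 101
s^32 ≡ 101^2 = 10201 ≡ 81
61 = 32 + 16 + 8 + 4 + 1, so s^61 ≡ 81·101·26·16·44 ≡ 74 (mod 115)
Since 74 equals the digest 74, verification succeeds.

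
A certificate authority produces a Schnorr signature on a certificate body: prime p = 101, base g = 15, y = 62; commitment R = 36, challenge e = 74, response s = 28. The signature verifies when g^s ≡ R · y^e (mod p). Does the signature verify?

does not verify

g^s mod p:
Squares mod 101: 15^1≡15, 15^2≡23, 15^4≡24, 15^8≡71, 15^16≡92
28 = 16 + 8 + 4, so 15^28 ≡ 92·71·24 ≡ 16 (mod 101)
R · y^e mod p:
Squares mod 101: 62^1≡62, 62^2≡6, 62^4≡36, 62^8≡84, 62^16≡87, 62^32≡95, 62^64≡36
74 = 64 + 8 + 2, so 62^74 ≡ 36·84·6 ≡ 65 (mod 101)
36·65 = 2340 ≡ 17 (mod 101)
16 ≠ 17; the check fails.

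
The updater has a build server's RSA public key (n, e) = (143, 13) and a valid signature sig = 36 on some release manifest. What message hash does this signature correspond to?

sig^2 ≡ 36^2 = 1296 ≡ 9
sig^4 ≡ 9^2 = 81
sig^8 ≡ 81^2 = 6561 ≡ 126
13 = 8 + 4 + 1, so sig^13 ≡ 126·81·36 ≡ 49 (mod 143)

49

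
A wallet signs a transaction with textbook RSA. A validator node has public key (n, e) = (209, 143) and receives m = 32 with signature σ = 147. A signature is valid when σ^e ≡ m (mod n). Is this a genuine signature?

forged

Squares mod 209: σ^1≡147, σ^2≡82, σ^4≡36, σ^8≡42, σ^16≡92, σ^32≡104, σ^64≡157, σ^128≡196
143 = 128 + 8 + 4 + 2 + 1, so σ^143 ≡ 196·42·36·82·147 ≡ 53 (mod 209)
The recovered value 53 does not match the digest 32.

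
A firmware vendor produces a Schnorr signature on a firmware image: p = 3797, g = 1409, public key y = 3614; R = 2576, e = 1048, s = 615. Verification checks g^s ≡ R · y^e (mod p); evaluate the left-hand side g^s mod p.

2099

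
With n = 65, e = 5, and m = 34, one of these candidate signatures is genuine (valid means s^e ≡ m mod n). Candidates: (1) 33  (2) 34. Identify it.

2

Candidate 1: 33^2 = 1089 ≡ 49; 33^4 ≡ 49^2 = 2401 ≡ 61; 5 = 4 + 1, so 33^5 ≡ 61·33 ≡ 63 (mod 65)
Candidate 2: 34^2 = 1156 ≡ 51; 34^4 ≡ 51^2 = 2601 ≡ 1; 5 = 4 + 1, so 34^5 ≡ 1·34 ≡ 34 (mod 65)
  → matches m = 34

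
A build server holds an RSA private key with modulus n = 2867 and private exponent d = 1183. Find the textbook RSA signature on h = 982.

Squares mod 2867: h^1≡982, h^2≡1012, h^4≡625, h^8≡713, h^16≡910, h^32≡2404, h^64≡2211, h^128≡286, h^256≡1520, h^512≡2465, h^1024≡1052
1183 = 1024 + 128 + 16 + 8 + 4 + 2 + 1, so h^1183 ≡ 1052·286·910·713·625·1012·982 ≡ 2503 (mod 2867)

2503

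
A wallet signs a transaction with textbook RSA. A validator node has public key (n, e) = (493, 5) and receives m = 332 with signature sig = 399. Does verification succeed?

Squares mod 493: sig^1≡399, sig^2≡455, sig^4≡458
5 = 4 + 1, so sig^5 ≡ 458·399 ≡ 332 (mod 493)
332 = m, so the signature checks out.

passes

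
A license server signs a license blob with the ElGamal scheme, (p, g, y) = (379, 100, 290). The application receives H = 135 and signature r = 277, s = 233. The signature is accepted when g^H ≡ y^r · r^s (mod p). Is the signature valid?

Left side g^H mod p:
100^2 = 10000 ≡ 146
100^4 ≡ 146^2 = 21316 ≡ 92
100^8 ≡ 92^2 = 8464 ≡ 126
100^16 ≡ 126^2 = 15876 ≡ 337
100^32 ≡ 337^2 = 113569 ≡ 248
100^64 ≡ 248^2 = 61504 ≡ 106
100^128 ≡ 106^2 = 11236 ≡ 245
135 = 128 + 4 + 2 + 1, so 100^135 ≡ 245·92·146·100 ≡ 195 (mod 379)
Right side y^r · r^s mod p:
290^2 = 84100 ≡ 341
290^4 ≡ 341^2 = 116281 ≡ 307
290^8 ≡ 307^2 = 94249 ≡ 257
290^16 ≡ 257^2 = 66049 ≡ 103
290^32 ≡ 103^2 = 10609 ≡ 376
290^64 ≡ 376^2 = 141376 ≡ 9
290^128 ≡ 9^2 = 81
290^256 ≡ 81^2 = 6561 ≡ 118
277 = 256 + 16 + 4 + 1, so 290^277 ≡ 118·103·307·290 ≡ 227 (mod 379)
277^2 = 76729 ≡ 171
277^4 ≡ 171^2 = 29241 ≡ 58
277^8 ≡ 58^2 = 3364 ≡ 332
277^16 ≡ 332^2 = 110224 ≡ 314
277^32 ≡ 314^2 = 98596 ≡ 56
277^64 ≡ 56^2 = 3136 ≡ 104
277^128 ≡ 104^2 = 10816 ≡ 204
233 = 128 + 64 + 32 + 8 + 1, so 277^233 ≡ 204·104·56·332·277 ≡ 81 (mod 379)
227·81 = 18387 ≡ 195 (mod 379)
195 ≡ 195 (mod 379), so the signature is genuine.

valid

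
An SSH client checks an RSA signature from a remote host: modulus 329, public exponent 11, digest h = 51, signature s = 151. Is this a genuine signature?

s^2 ≡ 151^2 = 22801 ≡ 100
s^4 ≡ 100^2 = 10000 ≡ 130
s^8 ≡ 130^2 = 16900 ≡ 121
11 = 8 + 2 + 1, so s^11 ≡ 121·100·151 ≡ 163 (mod 329)
The recovered value 163 does not match the digest 51.

forged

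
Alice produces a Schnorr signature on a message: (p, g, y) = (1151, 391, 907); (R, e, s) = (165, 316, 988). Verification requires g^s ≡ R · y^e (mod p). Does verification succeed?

passes

g^s mod p:
391^2 = 152881 ≡ 949
391^4 ≡ 949^2 = 900601 ≡ 519
391^8 ≡ 519^2 = 269361 ≡ 27
391^16 ≡ 27^2 = 729
391^32 ≡ 729^2 = 531441 ≡ 830
391^64 ≡ 830^2 = 688900 ≡ 602
391^128 ≡ 602^2 = 362404 ≡ 990
391^256 ≡ 990^2 = 980100 ≡ 599
391^512 ≡ 599^2 = 358801 ≡ 840
988 = 512 + 256 + 128 + 64 + 16 + 8 + 4, so 391^988 ≡ 840·599·990·602·729·27·519 ≡ 144 (mod 1151)
R · y^e mod p:
907^2 = 822649 ≡ 835
907^4 ≡ 835^2 = 697225 ≡ 870
907^8 ≡ 870^2 = 756900 ≡ 693
907^16 ≡ 693^2 = 480249 ≡ 282
907^32 ≡ 282^2 = 79524 ≡ 105
907^64 ≡ 105^2 = 11025 ≡ 666
907^128 ≡ 666^2 = 443556 ≡ 421
907^256 ≡ 421^2 = 177241 ≡ 1138
316 = 256 + 32 + 16 + 8 + 4, so 907^316 ≡ 1138·105·282·693·870 ≡ 252 (mod 1151)
165·252 = 41580 ≡ 144 (mod 1151)
144 ≡ 144 (mod 1151); signature holds.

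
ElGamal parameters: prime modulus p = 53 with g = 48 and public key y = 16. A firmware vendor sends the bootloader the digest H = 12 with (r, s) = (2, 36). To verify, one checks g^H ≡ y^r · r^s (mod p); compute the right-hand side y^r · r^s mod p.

16^2 = 256 ≡ 44
2^2 = 4
2^4 ≡ 4^2 = 16
2^8 ≡ 16^2 = 256 ≡ 44
2^16 ≡ 44^2 = 1936 ≡ 28
2^32 ≡ 28^2 = 784 ≡ 42
36 = 32 + 4, so 2^36 ≡ 42·16 ≡ 36 (mod 53)
y^r · r^s ≡ 44·36 = 1584 ≡ 47 (mod 53)

47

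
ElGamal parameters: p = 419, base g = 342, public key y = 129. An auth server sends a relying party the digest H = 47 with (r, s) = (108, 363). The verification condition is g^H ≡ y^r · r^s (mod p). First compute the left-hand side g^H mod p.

27

Squares mod 419: 342^1≡342, 342^2≡63, 342^4≡198, 342^8≡237, 342^16≡23, 342^32≡110
47 = 32 + 8 + 4 + 2 + 1, so 342^47 ≡ 110·237·198·63·342 ≡ 27 (mod 419)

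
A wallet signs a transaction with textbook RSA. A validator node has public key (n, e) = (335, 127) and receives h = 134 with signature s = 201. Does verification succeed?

s^127 mod 335 = 201
201 ≠ 134, so verification fails.

fails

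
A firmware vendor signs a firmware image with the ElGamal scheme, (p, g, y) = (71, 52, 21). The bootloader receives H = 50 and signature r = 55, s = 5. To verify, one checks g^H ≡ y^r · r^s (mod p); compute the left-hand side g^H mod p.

52^2 = 2704 ≡ 6
52^4 ≡ 6^2 = 36
52^8 ≡ 36^2 = 1296 ≡ 18
52^16 ≡ 18^2 = 324 ≡ 40
52^32 ≡ 40^2 = 1600 ≡ 38
50 = 32 + 16 + 2, so 52^50 ≡ 38·40·6 ≡ 32 (mod 71)

32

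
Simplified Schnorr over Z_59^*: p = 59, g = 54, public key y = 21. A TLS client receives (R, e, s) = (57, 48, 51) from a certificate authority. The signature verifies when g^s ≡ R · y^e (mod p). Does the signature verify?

does not verify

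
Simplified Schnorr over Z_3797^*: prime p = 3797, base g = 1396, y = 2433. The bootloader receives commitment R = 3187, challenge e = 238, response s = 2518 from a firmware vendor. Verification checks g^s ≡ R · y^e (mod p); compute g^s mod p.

1124

1396^2518 mod 3797 = 1124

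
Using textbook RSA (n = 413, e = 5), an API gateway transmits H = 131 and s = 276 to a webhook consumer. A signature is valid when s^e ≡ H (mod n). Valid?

yes

s^2 ≡ 276^2 = 76176 ≡ 184
s^4 ≡ 184^2 = 33856 ≡ 403
5 = 4 + 1, so s^5 ≡ 403·276 ≡ 131 (mod 413)
131 = H, so the signature checks out.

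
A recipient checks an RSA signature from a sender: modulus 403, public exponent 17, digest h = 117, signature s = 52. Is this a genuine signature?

genuine

s^2 ≡ 52^2 = 2704 ≡ 286
s^4 ≡ 286^2 = 81796 ≡ 390
s^8 ≡ 390^2 = 152100 ≡ 169
s^16 ≡ 169^2 = 28561 ≡ 351
17 = 16 + 1, so s^17 ≡ 351·52 ≡ 117 (mod 403)
Since 117 equals the digest 117, verification succeeds.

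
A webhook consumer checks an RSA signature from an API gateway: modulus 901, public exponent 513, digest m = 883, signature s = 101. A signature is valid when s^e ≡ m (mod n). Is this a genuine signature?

s^2 ≡ 101^2 = 10201 ≡ 290
s^4 ≡ 290^2 = 84100 ≡ 307
s^8 ≡ 307^2 = 94249 ≡ 545
s^16 ≡ 545^2 = 297025 ≡ 596
s^32 ≡ 596^2 = 355216 ≡ 222
s^64 ≡ 222^2 = 49284 ≡ 630
s^128 ≡ 630^2 = 396900 ≡ 460
s^256 ≡ 460^2 = 211600 ≡ 766
s^512 ≡ 766^2 = 586756 ≡ 205
513 = 512 + 1, so s^513 ≡ 205·101 ≡ 883 (mod 901)
s^513 mod 901 = 883 matches m.

genuine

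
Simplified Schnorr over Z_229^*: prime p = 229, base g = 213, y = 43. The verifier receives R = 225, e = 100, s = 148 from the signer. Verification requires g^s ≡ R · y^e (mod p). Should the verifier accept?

g^s mod p:
Squares mod 229: 213^1≡213, 213^2≡27, 213^4≡42, 213^8≡161, 213^16≡44, 213^32≡104, 213^64≡53, 213^128≡61
148 = 128 + 16 + 4, so 213^148 ≡ 61·44·42 ≡ 60 (mod 229)
R · y^e mod p:
Squares mod 229: 43^1≡43, 43^2≡17, 43^4≡60, 43^8≡165, 43^16≡203, 43^32≡218, 43^64≡121
100 = 64 + 32 + 4, so 43^100 ≡ 121·218·60 ≡ 61 (mod 229)
225·61 = 13725 ≡ 214 (mod 229)
60 ≠ 214; the check fails.

reject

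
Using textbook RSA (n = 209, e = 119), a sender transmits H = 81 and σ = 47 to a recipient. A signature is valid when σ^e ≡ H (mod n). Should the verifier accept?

accept

σ^2 ≡ 47^2 = 2209 ≡ 119
σ^4 ≡ 119^2 = 14161 ≡ 158
σ^8 ≡ 158^2 = 24964 ≡ 93
σ^16 ≡ 93^2 = 8649 ≡ 80
σ^32 ≡ 80^2 = 6400 ≡ 130
σ^64 ≡ 130^2 = 16900 ≡ 180
119 = 64 + 32 + 16 + 4 + 2 + 1, so σ^119 ≡ 180·130·80·158·119·47 ≡ 81 (mod 209)
σ^119 mod 209 = 81 matches H.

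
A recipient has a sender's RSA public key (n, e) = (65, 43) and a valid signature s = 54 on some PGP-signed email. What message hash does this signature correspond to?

s^43 mod 65 = 24

24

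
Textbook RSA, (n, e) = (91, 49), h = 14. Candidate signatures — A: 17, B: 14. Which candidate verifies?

B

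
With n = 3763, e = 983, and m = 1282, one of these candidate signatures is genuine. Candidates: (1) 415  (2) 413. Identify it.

Candidate 1: 415^2 = 172225 ≡ 2890; 415^4 ≡ 2890^2 = 8352100 ≡ 2003; 415^8 ≡ 2003^2 = 4012009 ≡ 651; 415^16 ≡ 651^2 = 423801 ≡ 2345; 415^32 ≡ 2345^2 = 5499025 ≡ 1282; 415^64 ≡ 1282^2 = 1643524 ≡ 2856; 415^128 ≡ 2856^2 = 8156736 ≡ 2315; 415^256 ≡ 2315^2 = 5359225 ≡ 713; 415^512 ≡ 713^2 = 508369 ≡ 364; 983 = 512 + 256 + 128 + 64 + 16 + 4 + 2 + 1, so 415^983 ≡ 364·713·2315·2856·2345·2003·2890·415 ≡ 3142 (mod 3763)
Candidate 2: 413^2 = 170569 ≡ 1234; 413^4 ≡ 1234^2 = 1522756 ≡ 2504; 413^8 ≡ 2504^2 = 6270016 ≡ 858; 413^16 ≡ 858^2 = 736164 ≡ 2379; 413^32 ≡ 2379^2 = 5659641 ≡ 89; 413^64 ≡ 89^2 = 7921 ≡ 395; 413^128 ≡ 395^2 = 156025 ≡ 1742; 413^256 ≡ 1742^2 = 3034564 ≡ 1586; 413^512 ≡ 1586^2 = 2515396 ≡ 1712; 983 = 512 + 256 + 128 + 64 + 16 + 4 + 2 + 1, so 413^983 ≡ 1712·1586·1742·395·2379·2504·1234·413 ≡ 1282 (mod 3763)
  → matches m = 1282

2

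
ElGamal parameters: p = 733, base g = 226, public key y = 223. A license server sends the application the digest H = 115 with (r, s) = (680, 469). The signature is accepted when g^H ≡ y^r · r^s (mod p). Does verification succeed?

passes

Left side g^H mod p:
226^115 mod 733 = 522
Right side y^r · r^s mod p:
223^680 mod 733 = 593
680^469 mod 733 = 279
593·279 = 165447 ≡ 522 (mod 733)
522 ≡ 522 (mod 733), so the signature is genuine.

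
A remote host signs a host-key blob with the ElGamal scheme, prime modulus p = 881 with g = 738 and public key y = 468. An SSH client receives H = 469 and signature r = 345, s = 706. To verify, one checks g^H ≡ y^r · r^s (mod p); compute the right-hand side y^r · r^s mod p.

468^345 mod 881 = 791
345^706 mod 881 = 90
y^r · r^s ≡ 791·90 = 71190 ≡ 710 (mod 881)

710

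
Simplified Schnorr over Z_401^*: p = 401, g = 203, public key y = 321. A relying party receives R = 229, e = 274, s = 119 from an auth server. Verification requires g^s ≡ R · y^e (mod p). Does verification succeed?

g^s mod p:
203^119 mod 401 = 47
R · y^e mod p:
321^274 mod 401 = 5
229·5 = 1145 ≡ 343 (mod 401)
47 ≠ 343; the check fails.

fails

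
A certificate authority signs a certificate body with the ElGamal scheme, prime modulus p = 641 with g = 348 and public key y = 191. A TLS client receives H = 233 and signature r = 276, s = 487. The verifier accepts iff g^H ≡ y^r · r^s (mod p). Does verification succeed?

Left side g^H mod p:
348^2 = 121104 ≡ 596
348^4 ≡ 596^2 = 355216 ≡ 102
348^8 ≡ 102^2 = 10404 ≡ 148
348^16 ≡ 148^2 = 21904 ≡ 110
348^32 ≡ 110^2 = 12100 ≡ 562
348^64 ≡ 562^2 = 315844 ≡ 472
348^128 ≡ 472^2 = 222784 ≡ 357
233 = 128 + 64 + 32 + 8 + 1, so 348^233 ≡ 357·472·562·148·348 ≡ 604 (mod 641)
Right side y^r · r^s mod p:
191^2 = 36481 ≡ 585
191^4 ≡ 585^2 = 342225 ≡ 572
191^8 ≡ 572^2 = 327184 ≡ 274
191^16 ≡ 274^2 = 75076 ≡ 79
191^32 ≡ 79^2 = 6241 ≡ 472
191^64 ≡ 472^2 = 222784 ≡ 357
191^128 ≡ 357^2 = 127449 ≡ 531
191^256 ≡ 531^2 = 281961 ≡ 562
276 = 256 + 16 + 4, so 191^276 ≡ 562·79·572 ≡ 518 (mod 641)
276^2 = 76176 ≡ 538
276^4 ≡ 538^2 = 289444 ≡ 353
276^8 ≡ 353^2 = 124609 ≡ 255
276^16 ≡ 255^2 = 65025 ≡ 284
276^32 ≡ 284^2 = 80656 ≡ 531
276^64 ≡ 531^2 = 281961 ≡ 562
276^128 ≡ 562^2 = 315844 ≡ 472
276^256 ≡ 472^2 = 222784 ≡ 357
487 = 256 + 128 + 64 + 32 + 4 + 2 + 1, so 276^487 ≡ 357·472·562·531·353·538·276 ≡ 412 (mod 641)
518·412 = 213416 ≡ 604 (mod 641)
604 ≡ 604 (mod 641), so the signature is genuine.

passes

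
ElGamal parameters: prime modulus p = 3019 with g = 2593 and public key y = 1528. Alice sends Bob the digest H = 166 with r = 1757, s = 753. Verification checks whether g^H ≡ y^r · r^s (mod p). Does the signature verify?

does not verify

Left side g^H mod p:
2593^166 mod 3019 = 1435
Right side y^r · r^s mod p:
1528^1757 mod 3019 = 2889
1757^753 mod 3019 = 2563
2889·2563 = 7404507 ≡ 1919 (mod 3019)
1435 ≠ 1919, so verification fails.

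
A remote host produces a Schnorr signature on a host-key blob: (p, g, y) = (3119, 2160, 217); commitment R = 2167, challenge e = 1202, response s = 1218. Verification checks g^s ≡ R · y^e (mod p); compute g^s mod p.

2160^2 = 4665600 ≡ 2695
2160^4 ≡ 2695^2 = 7263025 ≡ 1993
2160^8 ≡ 1993^2 = 3972049 ≡ 1562
2160^16 ≡ 1562^2 = 2439844 ≡ 786
2160^32 ≡ 786^2 = 617796 ≡ 234
2160^64 ≡ 234^2 = 54756 ≡ 1733
2160^128 ≡ 1733^2 = 3003289 ≡ 2811
2160^256 ≡ 2811^2 = 7901721 ≡ 1294
2160^512 ≡ 1294^2 = 1674436 ≡ 2652
2160^1024 ≡ 2652^2 = 7033104 ≡ 2878
1218 = 1024 + 128 + 64 + 2, so 2160^1218 ≡ 2878·2811·1733·2695 ≡ 2683 (mod 3119)

2683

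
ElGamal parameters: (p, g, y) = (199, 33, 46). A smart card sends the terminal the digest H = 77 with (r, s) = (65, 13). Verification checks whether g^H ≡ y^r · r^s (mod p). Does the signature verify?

Left side g^H mod p:
33^2 = 1089 ≡ 94
33^4 ≡ 94^2 = 8836 ≡ 80
33^8 ≡ 80^2 = 6400 ≡ 32
33^16 ≡ 32^2 = 1024 ≡ 29
33^32 ≡ 29^2 = 841 ≡ 45
33^64 ≡ 45^2 = 2025 ≡ 35
77 = 64 + 8 + 4 + 1, so 33^77 ≡ 35·32·80·33 ≡ 58 (mod 199)
Right side y^r · r^s mod p:
46^2 = 2116 ≡ 126
46^4 ≡ 126^2 = 15876 ≡ 155
46^8 ≡ 155^2 = 24025 ≡ 145
46^16 ≡ 145^2 = 21025 ≡ 130
46^32 ≡ 130^2 = 16900 ≡ 184
46^64 ≡ 184^2 = 33856 ≡ 26
65 = 64 + 1, so 46^65 ≡ 26·46 ≡ 2 (mod 199)
65^2 = 4225 ≡ 46
65^4 ≡ 46^2 = 2116 ≡ 126
65^8 ≡ 126^2 = 15876 ≡ 155
13 = 8 + 4 + 1, so 65^13 ≡ 155·126·65 ≡ 29 (mod 199)
2·29 = 58 ≡ 58 (mod 199)
58 ≡ 58 (mod 199), so the signature is genuine.

verifies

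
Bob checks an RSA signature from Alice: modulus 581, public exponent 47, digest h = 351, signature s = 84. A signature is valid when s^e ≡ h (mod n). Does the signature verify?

does not verify

s^2 ≡ 84^2 = 7056 ≡ 84
s^4 ≡ 84^2 = 7056 ≡ 84
s^8 ≡ 84^2 = 7056 ≡ 84
s^16 ≡ 84^2 = 7056 ≡ 84
s^32 ≡ 84^2 = 7056 ≡ 84
47 = 32 + 8 + 4 + 2 + 1, so s^47 ≡ 84·84·84·84·84 ≡ 84 (mod 581)
84 ≠ 351, so verification fails.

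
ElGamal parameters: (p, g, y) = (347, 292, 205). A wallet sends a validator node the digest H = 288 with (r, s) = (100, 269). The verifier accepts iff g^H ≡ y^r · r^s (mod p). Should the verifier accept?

Left side g^H mod p:
Squares mod 347: 292^1≡292, 292^2≡249, 292^4≡235, 292^8≡52, 292^16≡275, 292^32≡326, 292^64≡94, 292^128≡161, 292^256≡243
288 = 256 + 32, so 292^288 ≡ 243·326 ≡ 102 (mod 347)
Right side y^r · r^s mod p:
Squares mod 347: 205^1≡205, 205^2≡38, 205^4≡56, 205^8≡13, 205^16≡169, 205^32≡107, 205^64≡345
100 = 64 + 32 + 4, so 205^100 ≡ 345·107·56 ≡ 161 (mod 347)
Squares mod 347: 100^1≡100, 100^2≡284, 100^4≡152, 100^8≡202, 100^16≡205, 100^32≡38, 100^64≡56, 100^128≡13, 100^256≡169
269 = 256 + 8 + 4 + 1, so 100^269 ≡ 169·202·152·100 ≡ 46 (mod 347)
161·46 = 7406 ≡ 119 (mod 347)
102 ≠ 119, so verification fails.

reject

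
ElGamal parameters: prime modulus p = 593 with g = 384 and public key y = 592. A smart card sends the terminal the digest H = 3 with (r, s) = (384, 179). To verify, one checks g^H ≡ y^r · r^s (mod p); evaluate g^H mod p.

499

384^2 = 147456 ≡ 392
3 = 2 + 1, so 384^3 ≡ 392·384 ≡ 499 (mod 593)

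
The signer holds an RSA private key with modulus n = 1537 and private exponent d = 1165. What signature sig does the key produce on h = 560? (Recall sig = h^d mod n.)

Squares mod 1537: h^1≡560, h^2≡52, h^4≡1167, h^8≡107, h^16≡690, h^32≡1167, h^64≡107, h^128≡690, h^256≡1167, h^512≡107, h^1024≡690
1165 = 1024 + 128 + 8 + 4 + 1, so h^1165 ≡ 690·690·107·1167·560 ≡ 613 (mod 1537)

613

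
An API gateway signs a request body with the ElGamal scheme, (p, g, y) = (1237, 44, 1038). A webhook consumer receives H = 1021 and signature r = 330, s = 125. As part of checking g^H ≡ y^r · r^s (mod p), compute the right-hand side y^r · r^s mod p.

1038^2 = 1077444 ≡ 17
1038^4 ≡ 17^2 = 289
1038^8 ≡ 289^2 = 83521 ≡ 642
1038^16 ≡ 642^2 = 412164 ≡ 243
1038^32 ≡ 243^2 = 59049 ≡ 910
1038^64 ≡ 910^2 = 828100 ≡ 547
1038^128 ≡ 547^2 = 299209 ≡ 1092
1038^256 ≡ 1092^2 = 1192464 ≡ 1233
330 = 256 + 64 + 8 + 2, so 1038^330 ≡ 1233·547·642·17 ≡ 453 (mod 1237)
330^2 = 108900 ≡ 44
330^4 ≡ 44^2 = 1936 ≡ 699
330^8 ≡ 699^2 = 488601 ≡ 1223
330^16 ≡ 1223^2 = 1495729 ≡ 196
330^32 ≡ 196^2 = 38416 ≡ 69
330^64 ≡ 69^2 = 4761 ≡ 1050
125 = 64 + 32 + 16 + 8 + 4 + 1, so 330^125 ≡ 1050·69·196·1223·699·330 ≡ 858 (mod 1237)
y^r · r^s ≡ 453·858 = 388674 ≡ 256 (mod 1237)

256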